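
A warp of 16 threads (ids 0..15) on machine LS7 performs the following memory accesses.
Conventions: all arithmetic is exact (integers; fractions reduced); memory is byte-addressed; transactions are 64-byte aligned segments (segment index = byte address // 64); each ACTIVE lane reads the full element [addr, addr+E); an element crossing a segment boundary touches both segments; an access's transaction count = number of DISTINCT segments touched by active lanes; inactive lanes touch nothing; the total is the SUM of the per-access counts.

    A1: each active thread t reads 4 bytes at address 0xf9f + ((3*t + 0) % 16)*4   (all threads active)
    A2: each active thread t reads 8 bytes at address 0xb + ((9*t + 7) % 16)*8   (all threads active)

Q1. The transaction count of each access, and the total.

A1: 2 transactions
A2: 3 transactions

Answer: 2,3; total 5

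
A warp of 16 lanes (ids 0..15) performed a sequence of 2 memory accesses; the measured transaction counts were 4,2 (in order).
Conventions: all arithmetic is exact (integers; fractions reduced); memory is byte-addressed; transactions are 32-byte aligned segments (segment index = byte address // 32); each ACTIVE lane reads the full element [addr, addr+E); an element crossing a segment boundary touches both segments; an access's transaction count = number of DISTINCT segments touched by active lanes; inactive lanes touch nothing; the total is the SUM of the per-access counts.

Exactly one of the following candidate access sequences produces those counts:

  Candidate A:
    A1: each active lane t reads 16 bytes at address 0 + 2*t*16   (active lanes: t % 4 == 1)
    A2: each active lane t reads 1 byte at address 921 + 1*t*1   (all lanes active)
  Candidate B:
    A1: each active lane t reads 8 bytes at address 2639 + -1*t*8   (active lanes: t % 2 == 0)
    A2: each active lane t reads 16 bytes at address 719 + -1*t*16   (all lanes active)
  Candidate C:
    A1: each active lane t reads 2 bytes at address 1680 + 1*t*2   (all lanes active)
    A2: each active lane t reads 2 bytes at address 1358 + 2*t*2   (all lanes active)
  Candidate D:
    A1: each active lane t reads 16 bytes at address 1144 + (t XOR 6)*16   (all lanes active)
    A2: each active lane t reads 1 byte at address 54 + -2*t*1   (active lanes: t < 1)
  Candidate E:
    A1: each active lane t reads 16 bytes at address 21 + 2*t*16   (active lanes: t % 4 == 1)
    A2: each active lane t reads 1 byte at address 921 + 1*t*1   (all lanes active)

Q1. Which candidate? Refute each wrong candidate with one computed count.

B: A1 gives 5 transactions, not 4
C: A1 gives 2 transactions, not 4
D: A1 gives 9 transactions, not 4
E: A1 gives 8 transactions, not 4
A: all counts match (4,2)

Answer: A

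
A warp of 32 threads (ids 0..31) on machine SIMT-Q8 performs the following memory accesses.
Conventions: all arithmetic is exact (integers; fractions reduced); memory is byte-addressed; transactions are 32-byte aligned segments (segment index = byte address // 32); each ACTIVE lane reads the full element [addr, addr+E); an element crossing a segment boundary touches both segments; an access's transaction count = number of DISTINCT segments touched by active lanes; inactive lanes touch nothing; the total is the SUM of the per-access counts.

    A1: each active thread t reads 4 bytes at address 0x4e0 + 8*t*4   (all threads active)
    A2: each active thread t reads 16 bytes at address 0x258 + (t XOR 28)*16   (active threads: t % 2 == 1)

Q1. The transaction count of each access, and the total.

A1: 32 transactions
A2: 16 transactions

Answer: 32,16; total 48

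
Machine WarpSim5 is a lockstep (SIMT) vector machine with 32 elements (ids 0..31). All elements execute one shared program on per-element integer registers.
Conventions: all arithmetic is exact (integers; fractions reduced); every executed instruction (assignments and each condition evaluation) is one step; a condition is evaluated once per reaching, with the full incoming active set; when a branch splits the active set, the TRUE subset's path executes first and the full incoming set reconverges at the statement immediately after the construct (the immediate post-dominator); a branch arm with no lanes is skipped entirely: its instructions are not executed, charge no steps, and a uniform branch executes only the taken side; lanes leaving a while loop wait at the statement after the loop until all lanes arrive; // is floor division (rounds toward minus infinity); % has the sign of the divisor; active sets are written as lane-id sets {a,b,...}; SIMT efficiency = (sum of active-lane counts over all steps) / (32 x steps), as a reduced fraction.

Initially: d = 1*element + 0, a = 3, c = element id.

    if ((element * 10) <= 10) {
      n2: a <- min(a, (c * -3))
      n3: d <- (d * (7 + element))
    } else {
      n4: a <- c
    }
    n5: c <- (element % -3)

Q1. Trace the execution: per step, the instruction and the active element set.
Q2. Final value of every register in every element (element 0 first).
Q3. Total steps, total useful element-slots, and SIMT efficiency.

step 0: eval ((element * 10) <= 10)  {0,1,2,3,4,5,6,7,8,9,10,11,12,13,14,15,16,17,18,19,20,21,22,23,24,25,26,27,28,29,30,31}
step 1: a <- min(a, (c * -3))        {0,1}
step 2: d <- (d * (7 + element))     {0,1}
step 3: a <- c                       {2,3,4,5,6,7,8,9,10,11,12,13,14,15,16,17,18,19,20,21,22,23,24,25,26,27,28,29,30,31}
step 4: c <- (element % -3)          {0,1,2,3,4,5,6,7,8,9,10,11,12,13,14,15,16,17,18,19,20,21,22,23,24,25,26,27,28,29,30,31}

Answer: 5 steps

d: 0,8,2,3,4,5,6,7,8,9,10,11,12,13,14,15,16,17,18,19,20,21,22,23,24,25,26,27,28,29,30,31
a: 0,-3,2,3,4,5,6,7,8,9,10,11,12,13,14,15,16,17,18,19,20,21,22,23,24,25,26,27,28,29,30,31
c: 0,-2,-1,0,-2,-1,0,-2,-1,0,-2,-1,0,-2,-1,0,-2,-1,0,-2,-1,0,-2,-1,0,-2,-1,0,-2,-1,0,-2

steps = 5; useful = 98; efficiency = 98/160 = 49/80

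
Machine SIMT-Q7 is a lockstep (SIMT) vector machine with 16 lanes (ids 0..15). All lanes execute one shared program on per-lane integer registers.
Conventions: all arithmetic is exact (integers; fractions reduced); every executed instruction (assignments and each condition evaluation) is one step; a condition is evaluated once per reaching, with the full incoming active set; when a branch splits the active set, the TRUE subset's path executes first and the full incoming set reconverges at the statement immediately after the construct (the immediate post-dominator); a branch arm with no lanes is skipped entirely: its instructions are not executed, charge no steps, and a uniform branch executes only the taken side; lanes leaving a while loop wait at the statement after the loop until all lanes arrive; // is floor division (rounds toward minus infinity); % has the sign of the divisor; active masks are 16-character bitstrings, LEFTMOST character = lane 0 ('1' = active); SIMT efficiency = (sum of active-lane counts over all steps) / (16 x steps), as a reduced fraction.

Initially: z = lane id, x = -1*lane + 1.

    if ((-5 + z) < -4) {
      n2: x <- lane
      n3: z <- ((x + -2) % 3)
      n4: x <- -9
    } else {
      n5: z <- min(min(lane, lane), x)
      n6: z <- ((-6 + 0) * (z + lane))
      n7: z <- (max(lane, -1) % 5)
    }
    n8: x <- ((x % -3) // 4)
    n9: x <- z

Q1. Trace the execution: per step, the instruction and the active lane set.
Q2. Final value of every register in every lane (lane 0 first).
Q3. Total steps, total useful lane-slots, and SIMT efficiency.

step 0: eval ((-5 + z) < -4)         1111111111111111
step 1: x <- lane                    1000000000000000
step 2: z <- ((x + -2) % 3)          1000000000000000
step 3: x <- -9                      1000000000000000
step 4: z <- min(min(lane, lane), x) 0111111111111111
step 5: z <- ((-6 + 0) * (z + lane)) 0111111111111111
step 6: z <- (max(lane, -1) % 5)     0111111111111111
step 7: x <- ((x % -3) // 4)         1111111111111111
step 8: x <- z                       1111111111111111

Answer: 9 steps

z: 1,1,2,3,4,0,1,2,3,4,0,1,2,3,4,0
x: 1,1,2,3,4,0,1,2,3,4,0,1,2,3,4,0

steps = 9; useful = 96; efficiency = 96/144 = 2/3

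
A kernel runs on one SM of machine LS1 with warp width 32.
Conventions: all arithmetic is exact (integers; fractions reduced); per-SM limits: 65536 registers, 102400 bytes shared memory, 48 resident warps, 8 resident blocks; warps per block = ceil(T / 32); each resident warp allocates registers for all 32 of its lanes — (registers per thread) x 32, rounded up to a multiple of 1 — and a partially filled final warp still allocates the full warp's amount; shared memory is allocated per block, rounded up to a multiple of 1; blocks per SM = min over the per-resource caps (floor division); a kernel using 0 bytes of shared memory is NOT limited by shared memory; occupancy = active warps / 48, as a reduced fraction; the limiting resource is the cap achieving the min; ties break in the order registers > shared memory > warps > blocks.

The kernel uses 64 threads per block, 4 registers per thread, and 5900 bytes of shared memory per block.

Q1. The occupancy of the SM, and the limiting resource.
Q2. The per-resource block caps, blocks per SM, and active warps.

Answer: occupancy 1/3, limited by blocks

registers: 256 blocks
shared memory: 17 blocks
warps: 24 blocks
blocks: 8 blocks

Answer: 8 blocks, 16 active warps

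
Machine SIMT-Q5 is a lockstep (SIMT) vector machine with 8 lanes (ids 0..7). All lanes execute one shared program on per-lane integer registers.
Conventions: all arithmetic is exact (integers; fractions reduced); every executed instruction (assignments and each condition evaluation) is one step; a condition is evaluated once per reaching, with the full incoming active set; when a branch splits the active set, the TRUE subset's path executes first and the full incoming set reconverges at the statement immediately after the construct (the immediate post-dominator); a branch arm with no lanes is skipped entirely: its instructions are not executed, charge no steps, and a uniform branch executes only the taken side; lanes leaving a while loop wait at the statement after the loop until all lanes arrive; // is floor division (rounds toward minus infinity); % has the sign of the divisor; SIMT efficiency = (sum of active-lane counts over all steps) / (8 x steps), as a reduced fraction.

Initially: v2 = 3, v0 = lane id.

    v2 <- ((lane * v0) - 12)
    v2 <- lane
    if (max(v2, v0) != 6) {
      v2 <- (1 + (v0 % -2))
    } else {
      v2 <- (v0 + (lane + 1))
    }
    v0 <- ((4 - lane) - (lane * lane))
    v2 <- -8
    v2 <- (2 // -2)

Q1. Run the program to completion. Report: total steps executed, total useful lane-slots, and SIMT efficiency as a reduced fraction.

Answer: 8 steps, 56 useful, 7/8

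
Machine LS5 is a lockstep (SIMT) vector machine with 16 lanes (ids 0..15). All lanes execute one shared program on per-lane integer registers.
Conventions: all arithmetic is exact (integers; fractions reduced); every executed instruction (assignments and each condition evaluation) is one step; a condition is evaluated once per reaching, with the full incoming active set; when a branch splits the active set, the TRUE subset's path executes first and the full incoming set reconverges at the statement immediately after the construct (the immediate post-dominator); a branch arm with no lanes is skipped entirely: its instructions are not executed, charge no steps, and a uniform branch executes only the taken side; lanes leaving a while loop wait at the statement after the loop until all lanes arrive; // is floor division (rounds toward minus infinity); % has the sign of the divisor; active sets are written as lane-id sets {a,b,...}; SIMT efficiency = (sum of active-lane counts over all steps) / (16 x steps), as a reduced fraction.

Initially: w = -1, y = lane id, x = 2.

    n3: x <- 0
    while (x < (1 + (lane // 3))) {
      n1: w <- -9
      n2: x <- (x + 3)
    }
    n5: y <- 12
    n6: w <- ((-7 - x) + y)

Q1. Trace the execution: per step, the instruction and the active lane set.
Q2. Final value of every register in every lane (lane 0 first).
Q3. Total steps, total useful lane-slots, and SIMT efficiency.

step 0: x <- 0                       {0,1,2,3,4,5,6,7,8,9,10,11,12,13,14,15}
step 1: eval (x < (1 + (lane // 3))) {0,1,2,3,4,5,6,7,8,9,10,11,12,13,14,15}
step 2: w <- -9                      {0,1,2,3,4,5,6,7,8,9,10,11,12,13,14,15}
step 3: x <- (x + 3)                 {0,1,2,3,4,5,6,7,8,9,10,11,12,13,14,15}
step 4: eval (x < (1 + (lane // 3))) {0,1,2,3,4,5,6,7,8,9,10,11,12,13,14,15}
step 5: w <- -9                      {9,10,11,12,13,14,15}
step 6: x <- (x + 3)                 {9,10,11,12,13,14,15}
step 7: eval (x < (1 + (lane // 3))) {9,10,11,12,13,14,15}
step 8: y <- 12                      {0,1,2,3,4,5,6,7,8,9,10,11,12,13,14,15}
step 9: w <- ((-7 - x) + y)          {0,1,2,3,4,5,6,7,8,9,10,11,12,13,14,15}

Answer: 10 steps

w: 2,2,2,2,2,2,2,2,2,-1,-1,-1,-1,-1,-1,-1
y: 12,12,12,12,12,12,12,12,12,12,12,12,12,12,12,12
x: 3,3,3,3,3,3,3,3,3,6,6,6,6,6,6,6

steps = 10; useful = 133; efficiency = 133/160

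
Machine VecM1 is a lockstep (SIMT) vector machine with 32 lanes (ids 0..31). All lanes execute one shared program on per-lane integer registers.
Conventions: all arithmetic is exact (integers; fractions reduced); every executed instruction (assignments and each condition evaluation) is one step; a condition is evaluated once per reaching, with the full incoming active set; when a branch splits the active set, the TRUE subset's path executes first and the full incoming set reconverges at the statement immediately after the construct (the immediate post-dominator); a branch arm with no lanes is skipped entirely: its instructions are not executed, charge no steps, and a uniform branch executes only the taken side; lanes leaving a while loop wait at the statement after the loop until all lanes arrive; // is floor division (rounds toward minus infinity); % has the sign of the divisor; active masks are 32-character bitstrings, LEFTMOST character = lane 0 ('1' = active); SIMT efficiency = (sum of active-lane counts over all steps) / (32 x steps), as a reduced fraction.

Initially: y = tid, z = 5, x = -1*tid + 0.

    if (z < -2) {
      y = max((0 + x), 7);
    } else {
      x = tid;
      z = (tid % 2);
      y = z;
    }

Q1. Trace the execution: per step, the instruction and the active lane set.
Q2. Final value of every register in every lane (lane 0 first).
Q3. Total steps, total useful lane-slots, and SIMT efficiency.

step 0: eval (z < -2)                11111111111111111111111111111111
step 1: x <- tid                     11111111111111111111111111111111
step 2: z <- (tid % 2)               11111111111111111111111111111111
step 3: y <- z                       11111111111111111111111111111111

Answer: 4 steps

y: 0,1,0,1,0,1,0,1,0,1,0,1,0,1,0,1,0,1,0,1,0,1,0,1,0,1,0,1,0,1,0,1
z: 0,1,0,1,0,1,0,1,0,1,0,1,0,1,0,1,0,1,0,1,0,1,0,1,0,1,0,1,0,1,0,1
x: 0,1,2,3,4,5,6,7,8,9,10,11,12,13,14,15,16,17,18,19,20,21,22,23,24,25,26,27,28,29,30,31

steps = 4; useful = 128; efficiency = 128/128 = 1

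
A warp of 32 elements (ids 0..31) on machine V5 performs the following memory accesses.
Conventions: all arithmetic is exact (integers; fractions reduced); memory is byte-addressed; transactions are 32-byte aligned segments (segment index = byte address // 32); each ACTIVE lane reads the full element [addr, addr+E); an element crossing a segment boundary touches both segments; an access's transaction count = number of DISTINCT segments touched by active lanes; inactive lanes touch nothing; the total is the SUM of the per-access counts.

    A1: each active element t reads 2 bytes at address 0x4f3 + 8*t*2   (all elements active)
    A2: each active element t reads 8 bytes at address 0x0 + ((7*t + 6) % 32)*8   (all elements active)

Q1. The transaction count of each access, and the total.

A1: 17 transactions
A2: 8 transactions

Answer: 17,8; total 25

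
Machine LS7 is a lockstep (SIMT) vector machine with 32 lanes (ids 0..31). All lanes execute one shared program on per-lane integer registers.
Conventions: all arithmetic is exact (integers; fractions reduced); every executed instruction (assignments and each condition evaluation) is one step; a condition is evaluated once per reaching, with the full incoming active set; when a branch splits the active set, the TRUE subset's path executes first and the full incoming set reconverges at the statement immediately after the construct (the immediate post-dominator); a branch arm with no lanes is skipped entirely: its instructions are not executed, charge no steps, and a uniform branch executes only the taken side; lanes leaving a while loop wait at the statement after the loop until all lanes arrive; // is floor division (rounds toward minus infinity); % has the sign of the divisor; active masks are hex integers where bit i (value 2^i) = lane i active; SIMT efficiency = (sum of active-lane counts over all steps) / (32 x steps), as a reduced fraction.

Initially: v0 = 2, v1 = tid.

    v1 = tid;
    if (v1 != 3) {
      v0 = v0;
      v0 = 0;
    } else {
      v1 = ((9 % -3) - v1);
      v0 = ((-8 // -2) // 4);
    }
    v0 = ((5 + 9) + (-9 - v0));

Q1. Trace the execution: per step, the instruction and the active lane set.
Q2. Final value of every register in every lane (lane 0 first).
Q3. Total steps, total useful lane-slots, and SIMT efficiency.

step 0: v1 <- tid                    0xffffffff
step 1: eval (v1 != 3)               0xffffffff
step 2: v0 <- v0                     0xfffffff7
step 3: v0 <- 0                      0xfffffff7
step 4: v1 <- ((9 % -3) - v1)        0x00000008
step 5: v0 <- ((-8 // -2) // 4)      0x00000008
step 6: v0 <- ((5 + 9) + (-9 - v0))  0xffffffff

Answer: 7 steps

v0: 5,5,5,4,5,5,5,5,5,5,5,5,5,5,5,5,5,5,5,5,5,5,5,5,5,5,5,5,5,5,5,5
v1: 0,1,2,-3,4,5,6,7,8,9,10,11,12,13,14,15,16,17,18,19,20,21,22,23,24,25,26,27,28,29,30,31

steps = 7; useful = 160; efficiency = 160/224 = 5/7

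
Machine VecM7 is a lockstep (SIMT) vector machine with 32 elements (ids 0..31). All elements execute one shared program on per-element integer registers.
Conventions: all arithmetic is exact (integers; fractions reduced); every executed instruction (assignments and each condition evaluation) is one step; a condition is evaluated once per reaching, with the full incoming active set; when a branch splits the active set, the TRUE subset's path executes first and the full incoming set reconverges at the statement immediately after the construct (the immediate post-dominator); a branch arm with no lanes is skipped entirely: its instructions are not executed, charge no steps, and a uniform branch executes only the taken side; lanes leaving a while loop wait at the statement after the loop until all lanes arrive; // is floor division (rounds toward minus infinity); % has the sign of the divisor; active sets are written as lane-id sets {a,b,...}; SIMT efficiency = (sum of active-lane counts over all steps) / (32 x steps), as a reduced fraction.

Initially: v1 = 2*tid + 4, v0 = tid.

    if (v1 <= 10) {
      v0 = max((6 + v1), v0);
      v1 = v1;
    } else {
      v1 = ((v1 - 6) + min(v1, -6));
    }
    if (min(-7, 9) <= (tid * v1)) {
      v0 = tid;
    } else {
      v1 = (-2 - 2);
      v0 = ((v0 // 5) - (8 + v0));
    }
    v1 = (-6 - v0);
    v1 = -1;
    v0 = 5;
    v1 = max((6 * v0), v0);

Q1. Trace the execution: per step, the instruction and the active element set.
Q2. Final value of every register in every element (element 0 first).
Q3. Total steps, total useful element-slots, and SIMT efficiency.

step 0: eval (v1 <= 10)              {0,1,2,3,4,5,6,7,8,9,10,11,12,13,14,15,16,17,18,19,20,21,22,23,24,25,26,27,28,29,30,31}
step 1: v0 <- max((6 + v1), v0)      {0,1,2,3}
step 2: v1 <- v1                     {0,1,2,3}
step 3: v1 <- ((v1 - 6) + min(v1, -6)) {4,5,6,7,8,9,10,11,12,13,14,15,16,17,18,19,20,21,22,23,24,25,26,27,28,29,30,31}
step 4: eval (min(-7, 9) <= (tid * v1)) {0,1,2,3,4,5,6,7,8,9,10,11,12,13,14,15,16,17,18,19,20,21,22,23,24,25,26,27,28,29,30,31}
step 5: v0 <- tid                    {0,1,2,3,4,5,6,7,8,9,10,11,12,13,14,15,16,17,18,19,20,21,22,23,24,25,26,27,28,29,30,31}
step 6: v1 <- (-6 - v0)              {0,1,2,3,4,5,6,7,8,9,10,11,12,13,14,15,16,17,18,19,20,21,22,23,24,25,26,27,28,29,30,31}
step 7: v1 <- -1                     {0,1,2,3,4,5,6,7,8,9,10,11,12,13,14,15,16,17,18,19,20,21,22,23,24,25,26,27,28,29,30,31}
step 8: v0 <- 5                      {0,1,2,3,4,5,6,7,8,9,10,11,12,13,14,15,16,17,18,19,20,21,22,23,24,25,26,27,28,29,30,31}
step 9: v1 <- max((6 * v0), v0)      {0,1,2,3,4,5,6,7,8,9,10,11,12,13,14,15,16,17,18,19,20,21,22,23,24,25,26,27,28,29,30,31}

Answer: 10 steps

v1: 30,30,30,30,30,30,30,30,30,30,30,30,30,30,30,30,30,30,30,30,30,30,30,30,30,30,30,30,30,30,30,30
v0: 5,5,5,5,5,5,5,5,5,5,5,5,5,5,5,5,5,5,5,5,5,5,5,5,5,5,5,5,5,5,5,5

steps = 10; useful = 260; efficiency = 260/320 = 13/16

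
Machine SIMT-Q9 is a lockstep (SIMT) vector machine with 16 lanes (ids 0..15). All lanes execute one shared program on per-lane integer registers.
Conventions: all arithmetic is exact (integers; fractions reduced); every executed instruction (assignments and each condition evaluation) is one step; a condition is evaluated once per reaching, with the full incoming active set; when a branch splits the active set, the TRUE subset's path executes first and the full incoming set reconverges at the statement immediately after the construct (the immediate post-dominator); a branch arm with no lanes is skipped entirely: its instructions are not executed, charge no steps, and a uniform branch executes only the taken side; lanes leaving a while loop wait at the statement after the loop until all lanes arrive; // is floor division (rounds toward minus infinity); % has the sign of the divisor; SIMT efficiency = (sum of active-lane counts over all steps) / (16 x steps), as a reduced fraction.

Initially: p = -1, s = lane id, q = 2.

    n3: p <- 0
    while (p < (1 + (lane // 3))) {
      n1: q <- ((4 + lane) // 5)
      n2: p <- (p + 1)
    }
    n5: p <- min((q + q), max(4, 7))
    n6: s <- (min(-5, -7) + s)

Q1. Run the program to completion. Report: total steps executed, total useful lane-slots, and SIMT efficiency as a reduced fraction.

Answer: 22 steps, 217 useful, 217/352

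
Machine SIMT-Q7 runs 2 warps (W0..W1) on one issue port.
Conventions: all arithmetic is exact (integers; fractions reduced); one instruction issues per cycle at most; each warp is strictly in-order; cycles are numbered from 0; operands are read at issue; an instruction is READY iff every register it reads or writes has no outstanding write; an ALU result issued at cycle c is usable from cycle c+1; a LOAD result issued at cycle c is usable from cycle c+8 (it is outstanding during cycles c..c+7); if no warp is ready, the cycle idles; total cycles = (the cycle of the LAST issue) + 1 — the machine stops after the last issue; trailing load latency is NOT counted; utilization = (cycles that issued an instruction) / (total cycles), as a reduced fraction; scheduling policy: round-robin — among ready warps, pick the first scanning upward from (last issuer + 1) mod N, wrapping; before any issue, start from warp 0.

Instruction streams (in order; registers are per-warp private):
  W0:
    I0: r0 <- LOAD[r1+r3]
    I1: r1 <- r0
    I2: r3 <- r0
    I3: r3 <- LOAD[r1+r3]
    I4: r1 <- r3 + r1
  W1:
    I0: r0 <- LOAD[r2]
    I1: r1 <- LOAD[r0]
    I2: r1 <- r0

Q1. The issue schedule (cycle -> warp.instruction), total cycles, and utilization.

cycle 0: W0.I0
cycle 1: W1.I0
cycle 2: idle
cycle 3: idle
cycle 4: idle
cycle 5: idle
cycle 6: idle
cycle 7: idle
cycle 8: W0.I1
cycle 9: W1.I1
cycle 10: W0.I2
cycle 11: W0.I3
cycle 12: idle
cycle 13: idle
cycle 14: idle
cycle 15: idle
cycle 16: idle
cycle 17: W1.I2
cycle 18: idle
cycle 19: W0.I4

Answer: 20 cycles, utilization 2/5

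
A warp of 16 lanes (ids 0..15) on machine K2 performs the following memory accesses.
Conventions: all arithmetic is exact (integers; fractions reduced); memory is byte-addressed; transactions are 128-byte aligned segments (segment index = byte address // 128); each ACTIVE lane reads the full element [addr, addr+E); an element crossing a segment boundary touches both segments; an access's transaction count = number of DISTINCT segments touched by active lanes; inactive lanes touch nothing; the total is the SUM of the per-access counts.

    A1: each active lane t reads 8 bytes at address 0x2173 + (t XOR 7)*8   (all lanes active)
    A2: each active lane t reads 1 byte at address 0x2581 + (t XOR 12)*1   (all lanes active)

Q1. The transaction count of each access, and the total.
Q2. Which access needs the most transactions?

A1: 2 transactions
A2: 1 transaction

Answer: 2,1; total 3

Answer: A1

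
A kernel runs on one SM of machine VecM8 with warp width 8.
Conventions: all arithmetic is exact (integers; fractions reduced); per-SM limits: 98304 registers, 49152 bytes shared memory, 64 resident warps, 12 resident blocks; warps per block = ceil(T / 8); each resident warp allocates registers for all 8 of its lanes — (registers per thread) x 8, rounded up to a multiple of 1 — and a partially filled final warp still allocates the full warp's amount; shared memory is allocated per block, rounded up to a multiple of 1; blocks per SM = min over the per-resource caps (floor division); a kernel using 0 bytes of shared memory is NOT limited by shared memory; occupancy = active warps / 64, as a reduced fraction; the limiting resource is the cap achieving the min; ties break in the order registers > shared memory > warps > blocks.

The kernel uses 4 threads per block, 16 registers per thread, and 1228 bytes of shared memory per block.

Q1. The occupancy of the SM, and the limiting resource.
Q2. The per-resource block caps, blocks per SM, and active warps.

Answer: occupancy 3/16, limited by blocks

registers: 768 blocks
shared memory: 40 blocks
warps: 64 blocks
blocks: 12 blocks

Answer: 12 blocks, 12 active warps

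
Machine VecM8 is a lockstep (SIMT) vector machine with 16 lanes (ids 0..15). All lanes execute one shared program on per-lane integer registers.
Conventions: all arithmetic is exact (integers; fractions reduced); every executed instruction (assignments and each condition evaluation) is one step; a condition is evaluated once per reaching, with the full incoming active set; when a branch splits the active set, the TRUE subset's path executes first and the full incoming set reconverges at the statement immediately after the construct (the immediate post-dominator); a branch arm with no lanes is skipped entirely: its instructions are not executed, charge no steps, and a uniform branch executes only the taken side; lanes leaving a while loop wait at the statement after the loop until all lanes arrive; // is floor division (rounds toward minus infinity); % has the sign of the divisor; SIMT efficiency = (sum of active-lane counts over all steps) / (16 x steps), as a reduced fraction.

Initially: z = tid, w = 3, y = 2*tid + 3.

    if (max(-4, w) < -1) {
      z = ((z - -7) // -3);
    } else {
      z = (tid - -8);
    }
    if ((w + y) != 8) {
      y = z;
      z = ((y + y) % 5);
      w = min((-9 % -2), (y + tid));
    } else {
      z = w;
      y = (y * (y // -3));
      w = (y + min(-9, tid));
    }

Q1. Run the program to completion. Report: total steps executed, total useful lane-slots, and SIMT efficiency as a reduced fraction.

Answer: 9 steps, 96 useful, 2/3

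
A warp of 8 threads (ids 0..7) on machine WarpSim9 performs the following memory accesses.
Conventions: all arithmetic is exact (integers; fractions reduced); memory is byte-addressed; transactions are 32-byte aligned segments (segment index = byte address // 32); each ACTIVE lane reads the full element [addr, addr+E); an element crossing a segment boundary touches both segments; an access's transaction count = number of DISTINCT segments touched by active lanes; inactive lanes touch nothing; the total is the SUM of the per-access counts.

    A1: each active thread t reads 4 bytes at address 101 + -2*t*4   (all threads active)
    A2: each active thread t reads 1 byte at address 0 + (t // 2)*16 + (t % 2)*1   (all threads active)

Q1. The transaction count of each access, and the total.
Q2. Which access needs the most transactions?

A1: 3 transactions
A2: 2 transactions

Answer: 3,2; total 5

Answer: A1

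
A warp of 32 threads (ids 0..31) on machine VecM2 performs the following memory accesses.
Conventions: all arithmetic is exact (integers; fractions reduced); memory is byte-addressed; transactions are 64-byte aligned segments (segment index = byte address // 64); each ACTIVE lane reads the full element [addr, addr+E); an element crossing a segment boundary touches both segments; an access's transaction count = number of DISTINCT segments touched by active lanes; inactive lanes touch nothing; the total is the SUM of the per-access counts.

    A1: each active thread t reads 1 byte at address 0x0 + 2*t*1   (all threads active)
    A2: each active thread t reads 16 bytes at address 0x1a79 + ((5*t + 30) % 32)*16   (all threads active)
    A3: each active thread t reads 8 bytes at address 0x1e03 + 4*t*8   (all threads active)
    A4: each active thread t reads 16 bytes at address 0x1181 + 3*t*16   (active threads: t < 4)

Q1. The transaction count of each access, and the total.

A1: 1 transaction
A2: 9 transactions
A3: 16 transactions
A4: 3 transactions

Answer: 1,9,16,3; total 29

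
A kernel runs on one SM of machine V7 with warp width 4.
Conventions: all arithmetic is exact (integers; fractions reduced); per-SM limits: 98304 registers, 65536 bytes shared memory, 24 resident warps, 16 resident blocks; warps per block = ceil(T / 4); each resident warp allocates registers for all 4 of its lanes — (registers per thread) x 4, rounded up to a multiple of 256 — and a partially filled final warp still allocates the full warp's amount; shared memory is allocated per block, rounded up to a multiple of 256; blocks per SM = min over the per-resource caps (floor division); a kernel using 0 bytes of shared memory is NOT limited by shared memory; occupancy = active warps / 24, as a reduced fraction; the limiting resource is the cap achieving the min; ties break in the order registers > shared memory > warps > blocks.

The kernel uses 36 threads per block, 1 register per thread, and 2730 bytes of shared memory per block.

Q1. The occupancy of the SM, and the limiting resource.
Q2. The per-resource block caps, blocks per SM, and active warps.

Answer: occupancy 3/4, limited by warps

registers: 42 blocks
shared memory: 23 blocks
warps: 2 blocks
blocks: 16 blocks

Answer: 2 blocks, 18 active warps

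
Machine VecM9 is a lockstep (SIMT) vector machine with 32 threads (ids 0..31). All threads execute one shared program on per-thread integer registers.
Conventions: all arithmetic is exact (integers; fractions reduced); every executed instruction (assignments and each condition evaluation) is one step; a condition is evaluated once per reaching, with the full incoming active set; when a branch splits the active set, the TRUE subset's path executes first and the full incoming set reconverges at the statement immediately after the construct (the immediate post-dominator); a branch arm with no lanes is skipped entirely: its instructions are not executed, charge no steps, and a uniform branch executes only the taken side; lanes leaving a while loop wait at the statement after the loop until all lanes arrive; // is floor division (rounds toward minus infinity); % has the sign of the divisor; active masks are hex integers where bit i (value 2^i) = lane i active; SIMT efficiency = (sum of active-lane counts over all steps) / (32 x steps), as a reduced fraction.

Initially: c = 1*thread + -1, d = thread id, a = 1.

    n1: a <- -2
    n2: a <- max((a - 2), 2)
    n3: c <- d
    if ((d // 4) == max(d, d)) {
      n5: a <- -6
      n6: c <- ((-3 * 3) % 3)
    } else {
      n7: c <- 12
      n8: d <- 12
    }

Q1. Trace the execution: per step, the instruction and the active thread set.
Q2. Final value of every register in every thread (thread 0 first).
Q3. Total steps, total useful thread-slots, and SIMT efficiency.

step 0: a <- -2                      0xffffffff
step 1: a <- max((a - 2), 2)         0xffffffff
step 2: c <- d                       0xffffffff
step 3: eval ((d // 4) == max(d, d)) 0xffffffff
step 4: a <- -6                      0x00000001
step 5: c <- ((-3 * 3) % 3)          0x00000001
step 6: c <- 12                      0xfffffffe
step 7: d <- 12                      0xfffffffe

Answer: 8 steps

c: 0,12,12,12,12,12,12,12,12,12,12,12,12,12,12,12,12,12,12,12,12,12,12,12,12,12,12,12,12,12,12,12
d: 0,12,12,12,12,12,12,12,12,12,12,12,12,12,12,12,12,12,12,12,12,12,12,12,12,12,12,12,12,12,12,12
a: -6,2,2,2,2,2,2,2,2,2,2,2,2,2,2,2,2,2,2,2,2,2,2,2,2,2,2,2,2,2,2,2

steps = 8; useful = 192; efficiency = 192/256 = 3/4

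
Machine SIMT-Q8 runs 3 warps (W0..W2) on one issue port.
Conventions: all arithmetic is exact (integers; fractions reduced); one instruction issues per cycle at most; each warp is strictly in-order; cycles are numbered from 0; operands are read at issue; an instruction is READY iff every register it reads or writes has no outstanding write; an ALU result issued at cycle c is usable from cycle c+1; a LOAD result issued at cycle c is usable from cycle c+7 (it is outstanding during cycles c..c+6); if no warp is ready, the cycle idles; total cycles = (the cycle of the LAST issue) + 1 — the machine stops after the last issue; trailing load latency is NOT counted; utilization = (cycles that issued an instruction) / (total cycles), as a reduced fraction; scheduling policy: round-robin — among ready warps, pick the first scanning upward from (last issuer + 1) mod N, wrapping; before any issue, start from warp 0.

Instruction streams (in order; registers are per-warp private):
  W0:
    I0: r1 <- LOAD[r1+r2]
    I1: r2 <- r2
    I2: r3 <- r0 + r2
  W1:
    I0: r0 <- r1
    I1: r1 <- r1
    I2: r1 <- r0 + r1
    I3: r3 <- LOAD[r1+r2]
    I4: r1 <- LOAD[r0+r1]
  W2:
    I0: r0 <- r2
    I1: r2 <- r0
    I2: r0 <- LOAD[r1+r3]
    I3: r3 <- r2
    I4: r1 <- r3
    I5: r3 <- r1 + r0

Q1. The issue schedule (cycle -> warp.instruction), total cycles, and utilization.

cycle 0: W0.I0
cycle 1: W1.I0
cycle 2: W2.I0
cycle 3: W0.I1
cycle 4: W1.I1
cycle 5: W2.I1
cycle 6: W0.I2
cycle 7: W1.I2
cycle 8: W2.I2
cycle 9: W1.I3
cycle 10: W2.I3
cycle 11: W1.I4
cycle 12: W2.I4
cycle 13: idle
cycle 14: idle
cycle 15: W2.I5

Answer: 16 cycles, utilization 7/8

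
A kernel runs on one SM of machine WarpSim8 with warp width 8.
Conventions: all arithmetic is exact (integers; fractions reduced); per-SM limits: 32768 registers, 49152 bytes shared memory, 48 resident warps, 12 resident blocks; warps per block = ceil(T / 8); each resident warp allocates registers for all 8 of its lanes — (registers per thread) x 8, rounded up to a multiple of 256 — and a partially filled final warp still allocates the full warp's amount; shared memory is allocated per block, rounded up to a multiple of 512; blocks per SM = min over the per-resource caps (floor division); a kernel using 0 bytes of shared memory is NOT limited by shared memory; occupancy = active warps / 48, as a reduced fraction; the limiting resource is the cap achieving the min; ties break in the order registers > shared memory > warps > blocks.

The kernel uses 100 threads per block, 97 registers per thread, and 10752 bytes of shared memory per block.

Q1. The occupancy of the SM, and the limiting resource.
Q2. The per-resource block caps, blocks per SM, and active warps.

Answer: occupancy 13/24, limited by registers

registers: 2 blocks
shared memory: 4 blocks
warps: 3 blocks
blocks: 12 blocks

Answer: 2 blocks, 26 active warps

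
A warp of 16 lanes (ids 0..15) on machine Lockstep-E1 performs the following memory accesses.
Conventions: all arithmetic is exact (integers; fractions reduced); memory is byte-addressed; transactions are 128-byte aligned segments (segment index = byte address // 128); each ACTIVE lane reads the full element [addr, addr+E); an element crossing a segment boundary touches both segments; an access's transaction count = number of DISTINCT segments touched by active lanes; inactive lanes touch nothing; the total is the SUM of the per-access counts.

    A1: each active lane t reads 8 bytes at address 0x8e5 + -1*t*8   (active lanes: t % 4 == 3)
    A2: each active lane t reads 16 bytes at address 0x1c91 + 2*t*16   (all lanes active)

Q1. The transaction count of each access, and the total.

A1: 2 transactions
A2: 5 transactions

Answer: 2,5; total 7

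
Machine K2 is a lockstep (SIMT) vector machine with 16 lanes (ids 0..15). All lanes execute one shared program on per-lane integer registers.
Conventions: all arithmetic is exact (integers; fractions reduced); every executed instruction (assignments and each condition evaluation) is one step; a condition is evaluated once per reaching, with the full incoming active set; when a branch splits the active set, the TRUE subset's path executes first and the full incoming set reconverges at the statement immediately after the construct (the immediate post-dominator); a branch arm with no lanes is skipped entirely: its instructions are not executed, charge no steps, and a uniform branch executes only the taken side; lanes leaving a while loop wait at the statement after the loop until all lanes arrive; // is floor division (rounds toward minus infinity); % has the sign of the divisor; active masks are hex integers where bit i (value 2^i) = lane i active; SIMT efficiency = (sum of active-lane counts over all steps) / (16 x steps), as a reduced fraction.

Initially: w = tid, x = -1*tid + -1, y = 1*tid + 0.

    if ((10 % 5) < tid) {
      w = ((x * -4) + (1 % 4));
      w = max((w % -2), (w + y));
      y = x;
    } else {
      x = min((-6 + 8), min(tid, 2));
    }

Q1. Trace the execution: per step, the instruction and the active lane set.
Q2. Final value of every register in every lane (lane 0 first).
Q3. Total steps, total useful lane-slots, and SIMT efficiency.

step 0: eval ((10 % 5) < tid)        0xffff
step 1: w <- ((x * -4) + (1 % 4))    0xfffe
step 2: w <- max((w % -2), (w + y))  0xfffe
step 3: y <- x                       0xfffe
step 4: x <- min((-6 + 8), min(tid, 2)) 0x0001

Answer: 5 steps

w: 0,10,15,20,25,30,35,40,45,50,55,60,65,70,75,80
x: 0,-2,-3,-4,-5,-6,-7,-8,-9,-10,-11,-12,-13,-14,-15,-16
y: 0,-2,-3,-4,-5,-6,-7,-8,-9,-10,-11,-12,-13,-14,-15,-16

steps = 5; useful = 62; efficiency = 62/80 = 31/40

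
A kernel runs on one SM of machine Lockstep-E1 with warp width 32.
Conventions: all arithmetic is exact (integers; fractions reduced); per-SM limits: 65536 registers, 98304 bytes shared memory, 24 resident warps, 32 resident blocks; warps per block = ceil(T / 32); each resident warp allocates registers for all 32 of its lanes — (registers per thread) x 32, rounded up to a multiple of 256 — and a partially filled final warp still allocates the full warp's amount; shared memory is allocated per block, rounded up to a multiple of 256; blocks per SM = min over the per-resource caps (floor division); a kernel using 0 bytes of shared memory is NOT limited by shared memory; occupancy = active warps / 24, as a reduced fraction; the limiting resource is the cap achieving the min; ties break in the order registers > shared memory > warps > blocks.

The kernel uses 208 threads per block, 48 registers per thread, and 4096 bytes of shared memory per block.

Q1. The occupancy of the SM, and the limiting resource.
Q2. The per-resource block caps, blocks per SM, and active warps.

Answer: occupancy 7/8, limited by warps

registers: 6 blocks
shared memory: 24 blocks
warps: 3 blocks
blocks: 32 blocks

Answer: 3 blocks, 21 active warps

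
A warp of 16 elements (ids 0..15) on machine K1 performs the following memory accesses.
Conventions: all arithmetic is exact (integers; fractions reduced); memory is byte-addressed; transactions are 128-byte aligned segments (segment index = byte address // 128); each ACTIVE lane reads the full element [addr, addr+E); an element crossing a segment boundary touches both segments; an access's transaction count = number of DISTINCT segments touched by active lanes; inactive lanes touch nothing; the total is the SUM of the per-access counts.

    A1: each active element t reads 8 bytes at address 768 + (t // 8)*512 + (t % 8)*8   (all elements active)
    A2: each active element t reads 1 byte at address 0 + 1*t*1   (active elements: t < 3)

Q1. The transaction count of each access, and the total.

A1: 2 transactions
A2: 1 transaction

Answer: 2,1; total 3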